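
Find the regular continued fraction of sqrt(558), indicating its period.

[23; (1, 1, 1, 1, 1, 4, 1, 1, 1, 1, 1, 46)]

Write x_i = (sqrt(558) + m_i)/d_i with (m_0, d_0) = (0, 1). a_0 = floor(sqrt(558)) = 23, since 23^2 = 529 <= 558 < 576 = 24^2.
Iterate m_{i+1} = d_i*a_i - m_i, d_{i+1} = (558 - m_{i+1}^2)/d_i, a_{i+1} = floor((a_0 + m_{i+1})/d_{i+1}):
  m_1 = 1*23 - 0 = 23, d_1 = (558 - 23^2)/1 = 29/1 = 29, a_1 = floor((23 + 23)/29) = 1.
  m_2 = 29*1 - 23 = 6, d_2 = (558 - 6^2)/29 = 522/29 = 18, a_2 = floor((23 + 6)/18) = 1.
  m_3 = 18*1 - 6 = 12, d_3 = (558 - 12^2)/18 = 414/18 = 23, a_3 = floor((23 + 12)/23) = 1.
  m_4 = 23*1 - 12 = 11, d_4 = (558 - 11^2)/23 = 437/23 = 19, a_4 = floor((23 + 11)/19) = 1.
  m_5 = 19*1 - 11 = 8, d_5 = (558 - 8^2)/19 = 494/19 = 26, a_5 = floor((23 + 8)/26) = 1.
  m_6 = 26*1 - 8 = 18, d_6 = (558 - 18^2)/26 = 234/26 = 9, a_6 = floor((23 + 18)/9) = 4.
  m_7 = 9*4 - 18 = 18, d_7 = (558 - 18^2)/9 = 234/9 = 26, a_7 = floor((23 + 18)/26) = 1.
  m_8 = 26*1 - 18 = 8, d_8 = (558 - 8^2)/26 = 494/26 = 19, a_8 = floor((23 + 8)/19) = 1.
  m_9 = 19*1 - 8 = 11, d_9 = (558 - 11^2)/19 = 437/19 = 23, a_9 = floor((23 + 11)/23) = 1.
  m_10 = 23*1 - 11 = 12, d_10 = (558 - 12^2)/23 = 414/23 = 18, a_10 = floor((23 + 12)/18) = 1.
  m_11 = 18*1 - 12 = 6, d_11 = (558 - 6^2)/18 = 522/18 = 29, a_11 = floor((23 + 6)/29) = 1.
  m_12 = 29*1 - 6 = 23, d_12 = (558 - 23^2)/29 = 29/29 = 1, a_12 = floor((23 + 23)/1) = 46.
  m_13 = 1*46 - 23 = 23, d_13 = (558 - 23^2)/1 = 29/1 = 29: (m_13, d_13) = (m_1, d_1) = (23, 29), so from here the quotients repeat a_1, ..., a_12; the period length is 12.
Hence the expansion of sqrt(558) is a_0 = 23 followed by the repeating block 1, 1, 1, 1, 1, 4, 1, 1, 1, 1, 1, 46 (period 12).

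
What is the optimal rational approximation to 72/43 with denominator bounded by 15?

5/3

Expand x = 72/43 as a continued fraction with the Euclidean algorithm:
  72 = 1*43 + 29, so a_0 = 1.
  43 = 1*29 + 14, so a_1 = 1.
  29 = 2*14 + 1, so a_2 = 2.
  14 = 14*1 + 0, so a_3 = 14.
so x = [1; 1, 2, 14].
Convergents (p_i = a_i*p_{i-1} + p_{i-2}, q_i = a_i*q_{i-1} + q_{i-2} with p_{-2}=0, p_{-1}=1, q_{-2}=1, q_{-1}=0), until the denominator exceeds 15:
  i=0: a_0=1, p_0 = 1*1 + 0 = 1, q_0 = 1*0 + 1 = 1.
  i=1: a_1=1, p_1 = 1*1 + 1 = 2, q_1 = 1*1 + 0 = 1.
  i=2: a_2=2, p_2 = 2*2 + 1 = 5, q_2 = 2*1 + 1 = 3.
  i=3: a_3=14, p_3 = 14*5 + 2 = 72, q_3 = 14*3 + 1 = 43.
q_3 = 43 > 15, so the last convergent with denominator <= 15 is p_2/q_2 = 5/3.
The closest fraction with denominator <= 15 is either p_2/q_2 or the intermediate fraction (k*p_2 + p_1)/(k*q_2 + q_1) with the largest k >= 1 whose denominator stays <= 15; these approach x as k grows, and every other convergent or intermediate fraction in range is farther away.
Largest k: floor((15 - q_1)/q_2) = floor((15 - 1)/3) = 4.
That gives (4*5 + 2)/(4*3 + 1) = 22/13.
Compare the errors: |x - 5/3| = |72*3 - 5*43|/(43*3) = 1/129, and |x - 22/13| = |72*13 - 22*43|/(43*13) = 10/559.
Cross-multiplying, 1*559 = 559 < 1290 = 10*129, so 1/129 is smaller: the convergent 5/3 is closer to x than 22/13.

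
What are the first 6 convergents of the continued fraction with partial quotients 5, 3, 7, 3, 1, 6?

5/1, 16/3, 117/22, 367/69, 484/91, 3271/615

Using the convergent recurrence p_i = a_i*p_{i-1} + p_{i-2}, q_i = a_i*q_{i-1} + q_{i-2} with p_{-2}=0, p_{-1}=1, q_{-2}=1, q_{-1}=0:
  i=0: a_0=5, p_0 = 5*1 + 0 = 5, q_0 = 5*0 + 1 = 1.
  i=1: a_1=3, p_1 = 3*5 + 1 = 16, q_1 = 3*1 + 0 = 3.
  i=2: a_2=7, p_2 = 7*16 + 5 = 117, q_2 = 7*3 + 1 = 22.
  i=3: a_3=3, p_3 = 3*117 + 16 = 367, q_3 = 3*22 + 3 = 69.
  i=4: a_4=1, p_4 = 1*367 + 117 = 484, q_4 = 1*69 + 22 = 91.
  i=5: a_5=6, p_5 = 6*484 + 367 = 3271, q_5 = 6*91 + 69 = 615.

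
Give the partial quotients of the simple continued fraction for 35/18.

Run the Euclidean algorithm on 35 and 18; the successive quotients are the partial quotients a_0, a_1, ... (each step inverts the fractional part left over by the previous one):
  35 = 1*18 + 17, so a_0 = 1.
  18 = 1*17 + 1, so a_1 = 1.
  17 = 17*1 + 0, so a_2 = 17.
The remainder reaches 0 after 3 divisions, so the expansion has 3 partial quotients, read off in order.

[1; 1, 17]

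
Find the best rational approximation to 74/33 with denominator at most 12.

Expand x = 74/33 as a continued fraction with the Euclidean algorithm:
  74 = 2*33 + 8, so a_0 = 2.
  33 = 4*8 + 1, so a_1 = 4.
  8 = 8*1 + 0, so a_2 = 8.
so x = [2; 4, 8].
Convergents (p_i = a_i*p_{i-1} + p_{i-2}, q_i = a_i*q_{i-1} + q_{i-2} with p_{-2}=0, p_{-1}=1, q_{-2}=1, q_{-1}=0), until the denominator exceeds 12:
  i=0: a_0=2, p_0 = 2*1 + 0 = 2, q_0 = 2*0 + 1 = 1.
  i=1: a_1=4, p_1 = 4*2 + 1 = 9, q_1 = 4*1 + 0 = 4.
  i=2: a_2=8, p_2 = 8*9 + 2 = 74, q_2 = 8*4 + 1 = 33.
q_2 = 33 > 12, so the last convergent with denominator <= 12 is p_1/q_1 = 9/4.
The closest fraction with denominator <= 12 is either p_1/q_1 or the intermediate fraction (k*p_1 + p_0)/(k*q_1 + q_0) with the largest k >= 1 whose denominator stays <= 12; these approach x as k grows, and every other convergent or intermediate fraction in range is farther away.
Largest k: floor((12 - q_0)/q_1) = floor((12 - 1)/4) = 2.
That gives (2*9 + 2)/(2*4 + 1) = 20/9.
Compare the errors: |x - 9/4| = |74*4 - 9*33|/(33*4) = 1/132, and |x - 20/9| = |74*9 - 20*33|/(33*9) = 6/297.
Cross-multiplying, 1*297 = 297 < 792 = 6*132, so 1/132 is smaller: the convergent 9/4 is closer to x than 20/9.

9/4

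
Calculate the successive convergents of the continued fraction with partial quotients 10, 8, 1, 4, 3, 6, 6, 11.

10/1, 81/8, 91/9, 445/44, 1426/141, 9001/890, 55432/5481, 618753/61181

Using the convergent recurrence p_i = a_i*p_{i-1} + p_{i-2}, q_i = a_i*q_{i-1} + q_{i-2} with p_{-2}=0, p_{-1}=1, q_{-2}=1, q_{-1}=0:
  i=0: a_0=10, p_0 = 10*1 + 0 = 10, q_0 = 10*0 + 1 = 1.
  i=1: a_1=8, p_1 = 8*10 + 1 = 81, q_1 = 8*1 + 0 = 8.
  i=2: a_2=1, p_2 = 1*81 + 10 = 91, q_2 = 1*8 + 1 = 9.
  i=3: a_3=4, p_3 = 4*91 + 81 = 445, q_3 = 4*9 + 8 = 44.
  i=4: a_4=3, p_4 = 3*445 + 91 = 1426, q_4 = 3*44 + 9 = 141.
  i=5: a_5=6, p_5 = 6*1426 + 445 = 9001, q_5 = 6*141 + 44 = 890.
  i=6: a_6=6, p_6 = 6*9001 + 1426 = 55432, q_6 = 6*890 + 141 = 5481.
  i=7: a_7=11, p_7 = 11*55432 + 9001 = 618753, q_7 = 11*5481 + 890 = 61181.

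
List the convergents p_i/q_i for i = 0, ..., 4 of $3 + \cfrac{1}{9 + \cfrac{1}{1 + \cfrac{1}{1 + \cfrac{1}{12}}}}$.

3/1, 28/9, 31/10, 59/19, 739/238

Using the convergent recurrence p_i = a_i*p_{i-1} + p_{i-2}, q_i = a_i*q_{i-1} + q_{i-2} with p_{-2}=0, p_{-1}=1, q_{-2}=1, q_{-1}=0:
  i=0: a_0=3, p_0 = 3*1 + 0 = 3, q_0 = 3*0 + 1 = 1.
  i=1: a_1=9, p_1 = 9*3 + 1 = 28, q_1 = 9*1 + 0 = 9.
  i=2: a_2=1, p_2 = 1*28 + 3 = 31, q_2 = 1*9 + 1 = 10.
  i=3: a_3=1, p_3 = 1*31 + 28 = 59, q_3 = 1*10 + 9 = 19.
  i=4: a_4=12, p_4 = 12*59 + 31 = 739, q_4 = 12*19 + 10 = 238.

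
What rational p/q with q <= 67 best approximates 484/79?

386/63

Expand x = 484/79 as a continued fraction with the Euclidean algorithm:
  484 = 6*79 + 10, so a_0 = 6.
  79 = 7*10 + 9, so a_1 = 7.
  10 = 1*9 + 1, so a_2 = 1.
  9 = 9*1 + 0, so a_3 = 9.
so x = [6; 7, 1, 9].
Convergents (p_i = a_i*p_{i-1} + p_{i-2}, q_i = a_i*q_{i-1} + q_{i-2} with p_{-2}=0, p_{-1}=1, q_{-2}=1, q_{-1}=0), until the denominator exceeds 67:
  i=0: a_0=6, p_0 = 6*1 + 0 = 6, q_0 = 6*0 + 1 = 1.
  i=1: a_1=7, p_1 = 7*6 + 1 = 43, q_1 = 7*1 + 0 = 7.
  i=2: a_2=1, p_2 = 1*43 + 6 = 49, q_2 = 1*7 + 1 = 8.
  i=3: a_3=9, p_3 = 9*49 + 43 = 484, q_3 = 9*8 + 7 = 79.
q_3 = 79 > 67, so the last convergent with denominator <= 67 is p_2/q_2 = 49/8.
The closest fraction with denominator <= 67 is either p_2/q_2 or the intermediate fraction (k*p_2 + p_1)/(k*q_2 + q_1) with the largest k >= 1 whose denominator stays <= 67; these approach x as k grows, and every other convergent or intermediate fraction in range is farther away.
Largest k: floor((67 - q_1)/q_2) = floor((67 - 7)/8) = 7.
That gives (7*49 + 43)/(7*8 + 7) = 386/63.
Compare the errors: |x - 49/8| = |484*8 - 49*79|/(79*8) = 1/632, and |x - 386/63| = |484*63 - 386*79|/(79*63) = 2/4977.
Cross-multiplying, 2*632 = 1264 < 4977 = 1*4977, so 2/4977 is smaller: the intermediate fraction 386/63 is closer to x than 49/8.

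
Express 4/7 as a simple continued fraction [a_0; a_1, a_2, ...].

Run the Euclidean algorithm on 4 and 7; the successive quotients are the partial quotients a_0, a_1, ... (each step inverts the fractional part left over by the previous one):
  4 = 0*7 + 4, so a_0 = 0.
  7 = 1*4 + 3, so a_1 = 1.
  4 = 1*3 + 1, so a_2 = 1.
  3 = 3*1 + 0, so a_3 = 3.
The remainder reaches 0 after 4 divisions, so the expansion has 4 partial quotients, read off in order.

[0; 1, 1, 3]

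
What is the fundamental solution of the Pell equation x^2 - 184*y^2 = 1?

First expand sqrt(184) as a continued fraction. With x_i = (sqrt(184) + m_i)/d_i and (m_0, d_0) = (0, 1): a_0 = floor(sqrt(184)) = 13, since 13^2 = 169 <= 184 < 196 = 14^2.
Iterate m_{i+1} = d_i*a_i - m_i, d_{i+1} = (184 - m_{i+1}^2)/d_i, a_{i+1} = floor((a_0 + m_{i+1})/d_{i+1}):
  m_1 = 1*13 - 0 = 13, d_1 = (184 - 13^2)/1 = 15/1 = 15, a_1 = floor((13 + 13)/15) = 1.
  m_2 = 15*1 - 13 = 2, d_2 = (184 - 2^2)/15 = 180/15 = 12, a_2 = floor((13 + 2)/12) = 1.
  m_3 = 12*1 - 2 = 10, d_3 = (184 - 10^2)/12 = 84/12 = 7, a_3 = floor((13 + 10)/7) = 3.
  m_4 = 7*3 - 10 = 11, d_4 = (184 - 11^2)/7 = 63/7 = 9, a_4 = floor((13 + 11)/9) = 2.
  m_5 = 9*2 - 11 = 7, d_5 = (184 - 7^2)/9 = 135/9 = 15, a_5 = floor((13 + 7)/15) = 1.
  m_6 = 15*1 - 7 = 8, d_6 = (184 - 8^2)/15 = 120/15 = 8, a_6 = floor((13 + 8)/8) = 2.
  m_7 = 8*2 - 8 = 8, d_7 = (184 - 8^2)/8 = 120/8 = 15, a_7 = floor((13 + 8)/15) = 1.
  m_8 = 15*1 - 8 = 7, d_8 = (184 - 7^2)/15 = 135/15 = 9, a_8 = floor((13 + 7)/9) = 2.
  m_9 = 9*2 - 7 = 11, d_9 = (184 - 11^2)/9 = 63/9 = 7, a_9 = floor((13 + 11)/7) = 3.
  m_10 = 7*3 - 11 = 10, d_10 = (184 - 10^2)/7 = 84/7 = 12, a_10 = floor((13 + 10)/12) = 1.
  m_11 = 12*1 - 10 = 2, d_11 = (184 - 2^2)/12 = 180/12 = 15, a_11 = floor((13 + 2)/15) = 1.
  m_12 = 15*1 - 2 = 13, d_12 = (184 - 13^2)/15 = 15/15 = 1, a_12 = floor((13 + 13)/1) = 26.
  m_13 = 1*26 - 13 = 13, d_13 = (184 - 13^2)/1 = 15/1 = 15: (m_13, d_13) = (m_1, d_1) = (13, 15), so from here the quotients repeat a_1, ..., a_12; the period length is 12.
So sqrt(184) = [13; (1, 1, 3, 2, 1, 2, 1, 2, 3, 1, 1, 26)] with period length k = 12.
k is even, so the fundamental solution of x^2 - 184y^2 = 1 is (p_{k-1}, q_{k-1}) = (p_11, q_11); compute convergents through index 11.
Convergents (p_i = a_i*p_{i-1} + p_{i-2}, q_i = a_i*q_{i-1} + q_{i-2} with p_{-2}=0, p_{-1}=1, q_{-2}=1, q_{-1}=0):
  i=0: a_0=13, p_0 = 13*1 + 0 = 13, q_0 = 13*0 + 1 = 1.
  i=1: a_1=1, p_1 = 1*13 + 1 = 14, q_1 = 1*1 + 0 = 1.
  i=2: a_2=1, p_2 = 1*14 + 13 = 27, q_2 = 1*1 + 1 = 2.
  i=3: a_3=3, p_3 = 3*27 + 14 = 95, q_3 = 3*2 + 1 = 7.
  i=4: a_4=2, p_4 = 2*95 + 27 = 217, q_4 = 2*7 + 2 = 16.
  i=5: a_5=1, p_5 = 1*217 + 95 = 312, q_5 = 1*16 + 7 = 23.
  i=6: a_6=2, p_6 = 2*312 + 217 = 841, q_6 = 2*23 + 16 = 62.
  i=7: a_7=1, p_7 = 1*841 + 312 = 1153, q_7 = 1*62 + 23 = 85.
  i=8: a_8=2, p_8 = 2*1153 + 841 = 3147, q_8 = 2*85 + 62 = 232.
  i=9: a_9=3, p_9 = 3*3147 + 1153 = 10594, q_9 = 3*232 + 85 = 781.
  i=10: a_10=1, p_10 = 1*10594 + 3147 = 13741, q_10 = 1*781 + 232 = 1013.
  i=11: a_11=1, p_11 = 1*13741 + 10594 = 24335, q_11 = 1*1013 + 781 = 1794.
Check: 24335^2 - 184*1794^2 = 592192225 - 592192224 = 1, so (x, y) = (24335, 1794) solves the equation, and by the theorem it is the least positive solution.

(x, y) = (24335, 1794)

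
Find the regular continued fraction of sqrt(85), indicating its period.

Write x_i = (sqrt(85) + m_i)/d_i with (m_0, d_0) = (0, 1). a_0 = floor(sqrt(85)) = 9, since 9^2 = 81 <= 85 < 100 = 10^2.
Iterate m_{i+1} = d_i*a_i - m_i, d_{i+1} = (85 - m_{i+1}^2)/d_i, a_{i+1} = floor((a_0 + m_{i+1})/d_{i+1}):
  m_1 = 1*9 - 0 = 9, d_1 = (85 - 9^2)/1 = 4/1 = 4, a_1 = floor((9 + 9)/4) = 4.
  m_2 = 4*4 - 9 = 7, d_2 = (85 - 7^2)/4 = 36/4 = 9, a_2 = floor((9 + 7)/9) = 1.
  m_3 = 9*1 - 7 = 2, d_3 = (85 - 2^2)/9 = 81/9 = 9, a_3 = floor((9 + 2)/9) = 1.
  m_4 = 9*1 - 2 = 7, d_4 = (85 - 7^2)/9 = 36/9 = 4, a_4 = floor((9 + 7)/4) = 4.
  m_5 = 4*4 - 7 = 9, d_5 = (85 - 9^2)/4 = 4/4 = 1, a_5 = floor((9 + 9)/1) = 18.
  m_6 = 1*18 - 9 = 9, d_6 = (85 - 9^2)/1 = 4/1 = 4: (m_6, d_6) = (m_1, d_1) = (9, 4), so from here the quotients repeat a_1, ..., a_5; the period length is 5.
Hence the expansion of sqrt(85) is a_0 = 9 followed by the repeating block 4, 1, 1, 4, 18 (period 5).

[9; (4, 1, 1, 4, 18)]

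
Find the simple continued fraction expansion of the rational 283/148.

Run the Euclidean algorithm on 283 and 148; the successive quotients are the partial quotients a_0, a_1, ... (each step inverts the fractional part left over by the previous one):
  283 = 1*148 + 135, so a_0 = 1.
  148 = 1*135 + 13, so a_1 = 1.
  135 = 10*13 + 5, so a_2 = 10.
  13 = 2*5 + 3, so a_3 = 2.
  5 = 1*3 + 2, so a_4 = 1.
  3 = 1*2 + 1, so a_5 = 1.
  2 = 2*1 + 0, so a_6 = 2.
The remainder reaches 0 after 7 divisions, so the expansion has 7 partial quotients, read off in order.

[1; 1, 10, 2, 1, 1, 2]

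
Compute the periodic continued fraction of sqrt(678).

Write x_i = (sqrt(678) + m_i)/d_i with (m_0, d_0) = (0, 1). a_0 = floor(sqrt(678)) = 26, since 26^2 = 676 <= 678 < 729 = 27^2.
Iterate m_{i+1} = d_i*a_i - m_i, d_{i+1} = (678 - m_{i+1}^2)/d_i, a_{i+1} = floor((a_0 + m_{i+1})/d_{i+1}):
  m_1 = 1*26 - 0 = 26, d_1 = (678 - 26^2)/1 = 2/1 = 2, a_1 = floor((26 + 26)/2) = 26.
  m_2 = 2*26 - 26 = 26, d_2 = (678 - 26^2)/2 = 2/2 = 1, a_2 = floor((26 + 26)/1) = 52.
  m_3 = 1*52 - 26 = 26, d_3 = (678 - 26^2)/1 = 2/1 = 2: (m_3, d_3) = (m_1, d_1) = (26, 2), so from here the quotients repeat a_1, a_2; the period length is 2.
Hence the expansion of sqrt(678) is a_0 = 26 followed by the repeating block 26, 52 (period 2).

[26; (26, 52)]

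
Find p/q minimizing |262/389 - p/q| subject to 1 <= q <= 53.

33/49

Expand x = 262/389 as a continued fraction with the Euclidean algorithm:
  262 = 0*389 + 262, so a_0 = 0.
  389 = 1*262 + 127, so a_1 = 1.
  262 = 2*127 + 8, so a_2 = 2.
  127 = 15*8 + 7, so a_3 = 15.
  8 = 1*7 + 1, so a_4 = 1.
  7 = 7*1 + 0, so a_5 = 7.
so x = [0; 1, 2, 15, 1, 7].
Convergents (p_i = a_i*p_{i-1} + p_{i-2}, q_i = a_i*q_{i-1} + q_{i-2} with p_{-2}=0, p_{-1}=1, q_{-2}=1, q_{-1}=0), until the denominator exceeds 53:
  i=0: a_0=0, p_0 = 0*1 + 0 = 0, q_0 = 0*0 + 1 = 1.
  i=1: a_1=1, p_1 = 1*0 + 1 = 1, q_1 = 1*1 + 0 = 1.
  i=2: a_2=2, p_2 = 2*1 + 0 = 2, q_2 = 2*1 + 1 = 3.
  i=3: a_3=15, p_3 = 15*2 + 1 = 31, q_3 = 15*3 + 1 = 46.
  i=4: a_4=1, p_4 = 1*31 + 2 = 33, q_4 = 1*46 + 3 = 49.
  i=5: a_5=7, p_5 = 7*33 + 31 = 262, q_5 = 7*49 + 46 = 389.
q_5 = 389 > 53, so the last convergent with denominator <= 53 is p_4/q_4 = 33/49.
The closest fraction with denominator <= 53 is either p_4/q_4 or the intermediate fraction (k*p_4 + p_3)/(k*q_4 + q_3) with the largest k >= 1 whose denominator stays <= 53; these approach x as k grows, and every other convergent or intermediate fraction in range is farther away.
Largest k: floor((53 - q_3)/q_4) = floor((53 - 46)/49) = 0.
Since k = 0, no intermediate fraction beyond p_4/q_4 has denominator <= 53, so the convergent 33/49 is the closest (its error is |262*49 - 33*389|/(389*49) = 1/19061).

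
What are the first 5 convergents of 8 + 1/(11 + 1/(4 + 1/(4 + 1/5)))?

Using the convergent recurrence p_i = a_i*p_{i-1} + p_{i-2}, q_i = a_i*q_{i-1} + q_{i-2} with p_{-2}=0, p_{-1}=1, q_{-2}=1, q_{-1}=0:
  i=0: a_0=8, p_0 = 8*1 + 0 = 8, q_0 = 8*0 + 1 = 1.
  i=1: a_1=11, p_1 = 11*8 + 1 = 89, q_1 = 11*1 + 0 = 11.
  i=2: a_2=4, p_2 = 4*89 + 8 = 364, q_2 = 4*11 + 1 = 45.
  i=3: a_3=4, p_3 = 4*364 + 89 = 1545, q_3 = 4*45 + 11 = 191.
  i=4: a_4=5, p_4 = 5*1545 + 364 = 8089, q_4 = 5*191 + 45 = 1000.

8/1, 89/11, 364/45, 1545/191, 8089/1000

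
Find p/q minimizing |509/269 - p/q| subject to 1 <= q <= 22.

Expand x = 509/269 as a continued fraction with the Euclidean algorithm:
  509 = 1*269 + 240, so a_0 = 1.
  269 = 1*240 + 29, so a_1 = 1.
  240 = 8*29 + 8, so a_2 = 8.
  29 = 3*8 + 5, so a_3 = 3.
  8 = 1*5 + 3, so a_4 = 1.
  5 = 1*3 + 2, so a_5 = 1.
  3 = 1*2 + 1, so a_6 = 1.
  2 = 2*1 + 0, so a_7 = 2.
so x = [1; 1, 8, 3, 1, 1, 1, 2].
Convergents (p_i = a_i*p_{i-1} + p_{i-2}, q_i = a_i*q_{i-1} + q_{i-2} with p_{-2}=0, p_{-1}=1, q_{-2}=1, q_{-1}=0), until the denominator exceeds 22:
  i=0: a_0=1, p_0 = 1*1 + 0 = 1, q_0 = 1*0 + 1 = 1.
  i=1: a_1=1, p_1 = 1*1 + 1 = 2, q_1 = 1*1 + 0 = 1.
  i=2: a_2=8, p_2 = 8*2 + 1 = 17, q_2 = 8*1 + 1 = 9.
  i=3: a_3=3, p_3 = 3*17 + 2 = 53, q_3 = 3*9 + 1 = 28.
q_3 = 28 > 22, so the last convergent with denominator <= 22 is p_2/q_2 = 17/9.
The closest fraction with denominator <= 22 is either p_2/q_2 or the intermediate fraction (k*p_2 + p_1)/(k*q_2 + q_1) with the largest k >= 1 whose denominator stays <= 22; these approach x as k grows, and every other convergent or intermediate fraction in range is farther away.
Largest k: floor((22 - q_1)/q_2) = floor((22 - 1)/9) = 2.
That gives (2*17 + 2)/(2*9 + 1) = 36/19.
Compare the errors: |x - 17/9| = |509*9 - 17*269|/(269*9) = 8/2421, and |x - 36/19| = |509*19 - 36*269|/(269*19) = 13/5111.
Cross-multiplying, 13*2421 = 31473 < 40888 = 8*5111, so 13/5111 is smaller: the intermediate fraction 36/19 is closer to x than 17/9.

36/19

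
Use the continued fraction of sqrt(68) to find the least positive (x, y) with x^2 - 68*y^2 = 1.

(x, y) = (33, 4)

First expand sqrt(68) as a continued fraction. With x_i = (sqrt(68) + m_i)/d_i and (m_0, d_0) = (0, 1): a_0 = floor(sqrt(68)) = 8, since 8^2 = 64 <= 68 < 81 = 9^2.
Iterate m_{i+1} = d_i*a_i - m_i, d_{i+1} = (68 - m_{i+1}^2)/d_i, a_{i+1} = floor((a_0 + m_{i+1})/d_{i+1}):
  m_1 = 1*8 - 0 = 8, d_1 = (68 - 8^2)/1 = 4/1 = 4, a_1 = floor((8 + 8)/4) = 4.
  m_2 = 4*4 - 8 = 8, d_2 = (68 - 8^2)/4 = 4/4 = 1, a_2 = floor((8 + 8)/1) = 16.
  m_3 = 1*16 - 8 = 8, d_3 = (68 - 8^2)/1 = 4/1 = 4: (m_3, d_3) = (m_1, d_1) = (8, 4), so from here the quotients repeat a_1, a_2; the period length is 2.
So sqrt(68) = [8; (4, 16)] with period length k = 2.
k is even, so the fundamental solution of x^2 - 68y^2 = 1 is (p_{k-1}, q_{k-1}) = (p_1, q_1); compute convergents through index 1.
Convergents (p_i = a_i*p_{i-1} + p_{i-2}, q_i = a_i*q_{i-1} + q_{i-2} with p_{-2}=0, p_{-1}=1, q_{-2}=1, q_{-1}=0):
  i=0: a_0=8, p_0 = 8*1 + 0 = 8, q_0 = 8*0 + 1 = 1.
  i=1: a_1=4, p_1 = 4*8 + 1 = 33, q_1 = 4*1 + 0 = 4.
Check: 33^2 - 68*4^2 = 1089 - 1088 = 1, so (x, y) = (33, 4) solves the equation, and by the theorem it is the least positive solution.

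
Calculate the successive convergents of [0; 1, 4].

Using the convergent recurrence p_i = a_i*p_{i-1} + p_{i-2}, q_i = a_i*q_{i-1} + q_{i-2} with p_{-2}=0, p_{-1}=1, q_{-2}=1, q_{-1}=0:
  i=0: a_0=0, p_0 = 0*1 + 0 = 0, q_0 = 0*0 + 1 = 1.
  i=1: a_1=1, p_1 = 1*0 + 1 = 1, q_1 = 1*1 + 0 = 1.
  i=2: a_2=4, p_2 = 4*1 + 0 = 4, q_2 = 4*1 + 1 = 5.

0/1, 1/1, 4/5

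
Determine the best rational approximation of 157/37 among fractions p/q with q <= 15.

Expand x = 157/37 as a continued fraction with the Euclidean algorithm:
  157 = 4*37 + 9, so a_0 = 4.
  37 = 4*9 + 1, so a_1 = 4.
  9 = 9*1 + 0, so a_2 = 9.
so x = [4; 4, 9].
Convergents (p_i = a_i*p_{i-1} + p_{i-2}, q_i = a_i*q_{i-1} + q_{i-2} with p_{-2}=0, p_{-1}=1, q_{-2}=1, q_{-1}=0), until the denominator exceeds 15:
  i=0: a_0=4, p_0 = 4*1 + 0 = 4, q_0 = 4*0 + 1 = 1.
  i=1: a_1=4, p_1 = 4*4 + 1 = 17, q_1 = 4*1 + 0 = 4.
  i=2: a_2=9, p_2 = 9*17 + 4 = 157, q_2 = 9*4 + 1 = 37.
q_2 = 37 > 15, so the last convergent with denominator <= 15 is p_1/q_1 = 17/4.
The closest fraction with denominator <= 15 is either p_1/q_1 or the intermediate fraction (k*p_1 + p_0)/(k*q_1 + q_0) with the largest k >= 1 whose denominator stays <= 15; these approach x as k grows, and every other convergent or intermediate fraction in range is farther away.
Largest k: floor((15 - q_0)/q_1) = floor((15 - 1)/4) = 3.
That gives (3*17 + 4)/(3*4 + 1) = 55/13.
Compare the errors: |x - 17/4| = |157*4 - 17*37|/(37*4) = 1/148, and |x - 55/13| = |157*13 - 55*37|/(37*13) = 6/481.
Cross-multiplying, 1*481 = 481 < 888 = 6*148, so 1/148 is smaller: the convergent 17/4 is closer to x than 55/13.

17/4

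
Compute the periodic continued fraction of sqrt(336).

[18; (3, 36)]

Write x_i = (sqrt(336) + m_i)/d_i with (m_0, d_0) = (0, 1). a_0 = floor(sqrt(336)) = 18, since 18^2 = 324 <= 336 < 361 = 19^2.
Iterate m_{i+1} = d_i*a_i - m_i, d_{i+1} = (336 - m_{i+1}^2)/d_i, a_{i+1} = floor((a_0 + m_{i+1})/d_{i+1}):
  m_1 = 1*18 - 0 = 18, d_1 = (336 - 18^2)/1 = 12/1 = 12, a_1 = floor((18 + 18)/12) = 3.
  m_2 = 12*3 - 18 = 18, d_2 = (336 - 18^2)/12 = 12/12 = 1, a_2 = floor((18 + 18)/1) = 36.
  m_3 = 1*36 - 18 = 18, d_3 = (336 - 18^2)/1 = 12/1 = 12: (m_3, d_3) = (m_1, d_1) = (18, 12), so from here the quotients repeat a_1, a_2; the period length is 2.
Hence the expansion of sqrt(336) is a_0 = 18 followed by the repeating block 3, 36 (period 2).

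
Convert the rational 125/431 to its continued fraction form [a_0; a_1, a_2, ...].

[0; 3, 2, 4, 3, 4]

Run the Euclidean algorithm on 125 and 431; the successive quotients are the partial quotients a_0, a_1, ... (each step inverts the fractional part left over by the previous one):
  125 = 0*431 + 125, so a_0 = 0.
  431 = 3*125 + 56, so a_1 = 3.
  125 = 2*56 + 13, so a_2 = 2.
  56 = 4*13 + 4, so a_3 = 4.
  13 = 3*4 + 1, so a_4 = 3.
  4 = 4*1 + 0, so a_5 = 4.
The remainder reaches 0 after 6 divisions, so the expansion has 6 partial quotients, read off in order.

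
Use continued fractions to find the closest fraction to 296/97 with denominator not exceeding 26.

Expand x = 296/97 as a continued fraction with the Euclidean algorithm:
  296 = 3*97 + 5, so a_0 = 3.
  97 = 19*5 + 2, so a_1 = 19.
  5 = 2*2 + 1, so a_2 = 2.
  2 = 2*1 + 0, so a_3 = 2.
so x = [3; 19, 2, 2].
Convergents (p_i = a_i*p_{i-1} + p_{i-2}, q_i = a_i*q_{i-1} + q_{i-2} with p_{-2}=0, p_{-1}=1, q_{-2}=1, q_{-1}=0), until the denominator exceeds 26:
  i=0: a_0=3, p_0 = 3*1 + 0 = 3, q_0 = 3*0 + 1 = 1.
  i=1: a_1=19, p_1 = 19*3 + 1 = 58, q_1 = 19*1 + 0 = 19.
  i=2: a_2=2, p_2 = 2*58 + 3 = 119, q_2 = 2*19 + 1 = 39.
q_2 = 39 > 26, so the last convergent with denominator <= 26 is p_1/q_1 = 58/19.
The closest fraction with denominator <= 26 is either p_1/q_1 or the intermediate fraction (k*p_1 + p_0)/(k*q_1 + q_0) with the largest k >= 1 whose denominator stays <= 26; these approach x as k grows, and every other convergent or intermediate fraction in range is farther away.
Largest k: floor((26 - q_0)/q_1) = floor((26 - 1)/19) = 1.
That gives (1*58 + 3)/(1*19 + 1) = 61/20.
Compare the errors: |x - 58/19| = |296*19 - 58*97|/(97*19) = 2/1843, and |x - 61/20| = |296*20 - 61*97|/(97*20) = 3/1940.
Cross-multiplying, 2*1940 = 3880 < 5529 = 3*1843, so 2/1843 is smaller: the convergent 58/19 is closer to x than 61/20.

58/19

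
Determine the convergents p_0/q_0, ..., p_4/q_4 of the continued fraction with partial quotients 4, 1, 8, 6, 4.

4/1, 5/1, 44/9, 269/55, 1120/229

Using the convergent recurrence p_i = a_i*p_{i-1} + p_{i-2}, q_i = a_i*q_{i-1} + q_{i-2} with p_{-2}=0, p_{-1}=1, q_{-2}=1, q_{-1}=0:
  i=0: a_0=4, p_0 = 4*1 + 0 = 4, q_0 = 4*0 + 1 = 1.
  i=1: a_1=1, p_1 = 1*4 + 1 = 5, q_1 = 1*1 + 0 = 1.
  i=2: a_2=8, p_2 = 8*5 + 4 = 44, q_2 = 8*1 + 1 = 9.
  i=3: a_3=6, p_3 = 6*44 + 5 = 269, q_3 = 6*9 + 1 = 55.
  i=4: a_4=4, p_4 = 4*269 + 44 = 1120, q_4 = 4*55 + 9 = 229.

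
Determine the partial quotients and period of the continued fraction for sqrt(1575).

Write x_i = (sqrt(1575) + m_i)/d_i with (m_0, d_0) = (0, 1). a_0 = floor(sqrt(1575)) = 39, since 39^2 = 1521 <= 1575 < 1600 = 40^2.
Iterate m_{i+1} = d_i*a_i - m_i, d_{i+1} = (1575 - m_{i+1}^2)/d_i, a_{i+1} = floor((a_0 + m_{i+1})/d_{i+1}):
  m_1 = 1*39 - 0 = 39, d_1 = (1575 - 39^2)/1 = 54/1 = 54, a_1 = floor((39 + 39)/54) = 1.
  m_2 = 54*1 - 39 = 15, d_2 = (1575 - 15^2)/54 = 1350/54 = 25, a_2 = floor((39 + 15)/25) = 2.
  m_3 = 25*2 - 15 = 35, d_3 = (1575 - 35^2)/25 = 350/25 = 14, a_3 = floor((39 + 35)/14) = 5.
  m_4 = 14*5 - 35 = 35, d_4 = (1575 - 35^2)/14 = 350/14 = 25, a_4 = floor((39 + 35)/25) = 2.
  m_5 = 25*2 - 35 = 15, d_5 = (1575 - 15^2)/25 = 1350/25 = 54, a_5 = floor((39 + 15)/54) = 1.
  m_6 = 54*1 - 15 = 39, d_6 = (1575 - 39^2)/54 = 54/54 = 1, a_6 = floor((39 + 39)/1) = 78.
  m_7 = 1*78 - 39 = 39, d_7 = (1575 - 39^2)/1 = 54/1 = 54: (m_7, d_7) = (m_1, d_1) = (39, 54), so from here the quotients repeat a_1, ..., a_6; the period length is 6.
Hence the expansion of sqrt(1575) is a_0 = 39 followed by the repeating block 1, 2, 5, 2, 1, 78 (period 6).

[39; (1, 2, 5, 2, 1, 78)]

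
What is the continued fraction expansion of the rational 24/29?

Run the Euclidean algorithm on 24 and 29; the successive quotients are the partial quotients a_0, a_1, ... (each step inverts the fractional part left over by the previous one):
  24 = 0*29 + 24, so a_0 = 0.
  29 = 1*24 + 5, so a_1 = 1.
  24 = 4*5 + 4, so a_2 = 4.
  5 = 1*4 + 1, so a_3 = 1.
  4 = 4*1 + 0, so a_4 = 4.
The remainder reaches 0 after 5 divisions, so the expansion has 5 partial quotients, read off in order.

[0; 1, 4, 1, 4]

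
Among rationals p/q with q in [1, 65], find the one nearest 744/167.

Expand x = 744/167 as a continued fraction with the Euclidean algorithm:
  744 = 4*167 + 76, so a_0 = 4.
  167 = 2*76 + 15, so a_1 = 2.
  76 = 5*15 + 1, so a_2 = 5.
  15 = 15*1 + 0, so a_3 = 15.
so x = [4; 2, 5, 15].
Convergents (p_i = a_i*p_{i-1} + p_{i-2}, q_i = a_i*q_{i-1} + q_{i-2} with p_{-2}=0, p_{-1}=1, q_{-2}=1, q_{-1}=0), until the denominator exceeds 65:
  i=0: a_0=4, p_0 = 4*1 + 0 = 4, q_0 = 4*0 + 1 = 1.
  i=1: a_1=2, p_1 = 2*4 + 1 = 9, q_1 = 2*1 + 0 = 2.
  i=2: a_2=5, p_2 = 5*9 + 4 = 49, q_2 = 5*2 + 1 = 11.
  i=3: a_3=15, p_3 = 15*49 + 9 = 744, q_3 = 15*11 + 2 = 167.
q_3 = 167 > 65, so the last convergent with denominator <= 65 is p_2/q_2 = 49/11.
The closest fraction with denominator <= 65 is either p_2/q_2 or the intermediate fraction (k*p_2 + p_1)/(k*q_2 + q_1) with the largest k >= 1 whose denominator stays <= 65; these approach x as k grows, and every other convergent or intermediate fraction in range is farther away.
Largest k: floor((65 - q_1)/q_2) = floor((65 - 2)/11) = 5.
That gives (5*49 + 9)/(5*11 + 2) = 254/57.
Compare the errors: |x - 49/11| = |744*11 - 49*167|/(167*11) = 1/1837, and |x - 254/57| = |744*57 - 254*167|/(167*57) = 10/9519.
Cross-multiplying, 1*9519 = 9519 < 18370 = 10*1837, so 1/1837 is smaller: the convergent 49/11 is closer to x than 254/57.

49/11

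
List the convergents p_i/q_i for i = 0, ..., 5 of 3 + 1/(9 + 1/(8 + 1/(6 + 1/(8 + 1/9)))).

3/1, 28/9, 227/73, 1390/447, 11347/3649, 103513/33288

Using the convergent recurrence p_i = a_i*p_{i-1} + p_{i-2}, q_i = a_i*q_{i-1} + q_{i-2} with p_{-2}=0, p_{-1}=1, q_{-2}=1, q_{-1}=0:
  i=0: a_0=3, p_0 = 3*1 + 0 = 3, q_0 = 3*0 + 1 = 1.
  i=1: a_1=9, p_1 = 9*3 + 1 = 28, q_1 = 9*1 + 0 = 9.
  i=2: a_2=8, p_2 = 8*28 + 3 = 227, q_2 = 8*9 + 1 = 73.
  i=3: a_3=6, p_3 = 6*227 + 28 = 1390, q_3 = 6*73 + 9 = 447.
  i=4: a_4=8, p_4 = 8*1390 + 227 = 11347, q_4 = 8*447 + 73 = 3649.
  i=5: a_5=9, p_5 = 9*11347 + 1390 = 103513, q_5 = 9*3649 + 447 = 33288.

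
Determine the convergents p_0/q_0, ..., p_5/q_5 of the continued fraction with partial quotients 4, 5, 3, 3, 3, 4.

4/1, 21/5, 67/16, 222/53, 733/175, 3154/753

Using the convergent recurrence p_i = a_i*p_{i-1} + p_{i-2}, q_i = a_i*q_{i-1} + q_{i-2} with p_{-2}=0, p_{-1}=1, q_{-2}=1, q_{-1}=0:
  i=0: a_0=4, p_0 = 4*1 + 0 = 4, q_0 = 4*0 + 1 = 1.
  i=1: a_1=5, p_1 = 5*4 + 1 = 21, q_1 = 5*1 + 0 = 5.
  i=2: a_2=3, p_2 = 3*21 + 4 = 67, q_2 = 3*5 + 1 = 16.
  i=3: a_3=3, p_3 = 3*67 + 21 = 222, q_3 = 3*16 + 5 = 53.
  i=4: a_4=3, p_4 = 3*222 + 67 = 733, q_4 = 3*53 + 16 = 175.
  i=5: a_5=4, p_5 = 4*733 + 222 = 3154, q_5 = 4*175 + 53 = 753.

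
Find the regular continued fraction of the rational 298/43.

Run the Euclidean algorithm on 298 and 43; the successive quotients are the partial quotients a_0, a_1, ... (each step inverts the fractional part left over by the previous one):
  298 = 6*43 + 40, so a_0 = 6.
  43 = 1*40 + 3, so a_1 = 1.
  40 = 13*3 + 1, so a_2 = 13.
  3 = 3*1 + 0, so a_3 = 3.
The remainder reaches 0 after 4 divisions, so the expansion has 4 partial quotients, read off in order.

[6; 1, 13, 3]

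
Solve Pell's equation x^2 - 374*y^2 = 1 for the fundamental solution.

First expand sqrt(374) as a continued fraction. With x_i = (sqrt(374) + m_i)/d_i and (m_0, d_0) = (0, 1): a_0 = floor(sqrt(374)) = 19, since 19^2 = 361 <= 374 < 400 = 20^2.
Iterate m_{i+1} = d_i*a_i - m_i, d_{i+1} = (374 - m_{i+1}^2)/d_i, a_{i+1} = floor((a_0 + m_{i+1})/d_{i+1}):
  m_1 = 1*19 - 0 = 19, d_1 = (374 - 19^2)/1 = 13/1 = 13, a_1 = floor((19 + 19)/13) = 2.
  m_2 = 13*2 - 19 = 7, d_2 = (374 - 7^2)/13 = 325/13 = 25, a_2 = floor((19 + 7)/25) = 1.
  m_3 = 25*1 - 7 = 18, d_3 = (374 - 18^2)/25 = 50/25 = 2, a_3 = floor((19 + 18)/2) = 18.
  m_4 = 2*18 - 18 = 18, d_4 = (374 - 18^2)/2 = 50/2 = 25, a_4 = floor((19 + 18)/25) = 1.
  m_5 = 25*1 - 18 = 7, d_5 = (374 - 7^2)/25 = 325/25 = 13, a_5 = floor((19 + 7)/13) = 2.
  m_6 = 13*2 - 7 = 19, d_6 = (374 - 19^2)/13 = 13/13 = 1, a_6 = floor((19 + 19)/1) = 38.
  m_7 = 1*38 - 19 = 19, d_7 = (374 - 19^2)/1 = 13/1 = 13: (m_7, d_7) = (m_1, d_1) = (19, 13), so from here the quotients repeat a_1, ..., a_6; the period length is 6.
So sqrt(374) = [19; (2, 1, 18, 1, 2, 38)] with period length k = 6.
k is even, so the fundamental solution of x^2 - 374y^2 = 1 is (p_{k-1}, q_{k-1}) = (p_5, q_5); compute convergents through index 5.
Convergents (p_i = a_i*p_{i-1} + p_{i-2}, q_i = a_i*q_{i-1} + q_{i-2} with p_{-2}=0, p_{-1}=1, q_{-2}=1, q_{-1}=0):
  i=0: a_0=19, p_0 = 19*1 + 0 = 19, q_0 = 19*0 + 1 = 1.
  i=1: a_1=2, p_1 = 2*19 + 1 = 39, q_1 = 2*1 + 0 = 2.
  i=2: a_2=1, p_2 = 1*39 + 19 = 58, q_2 = 1*2 + 1 = 3.
  i=3: a_3=18, p_3 = 18*58 + 39 = 1083, q_3 = 18*3 + 2 = 56.
  i=4: a_4=1, p_4 = 1*1083 + 58 = 1141, q_4 = 1*56 + 3 = 59.
  i=5: a_5=2, p_5 = 2*1141 + 1083 = 3365, q_5 = 2*59 + 56 = 174.
Check: 3365^2 - 374*174^2 = 11323225 - 11323224 = 1, so (x, y) = (3365, 174) solves the equation, and by the theorem it is the least positive solution.

(x, y) = (3365, 174)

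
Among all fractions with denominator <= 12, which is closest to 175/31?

Expand x = 175/31 as a continued fraction with the Euclidean algorithm:
  175 = 5*31 + 20, so a_0 = 5.
  31 = 1*20 + 11, so a_1 = 1.
  20 = 1*11 + 9, so a_2 = 1.
  11 = 1*9 + 2, so a_3 = 1.
  9 = 4*2 + 1, so a_4 = 4.
  2 = 2*1 + 0, so a_5 = 2.
so x = [5; 1, 1, 1, 4, 2].
Convergents (p_i = a_i*p_{i-1} + p_{i-2}, q_i = a_i*q_{i-1} + q_{i-2} with p_{-2}=0, p_{-1}=1, q_{-2}=1, q_{-1}=0), until the denominator exceeds 12:
  i=0: a_0=5, p_0 = 5*1 + 0 = 5, q_0 = 5*0 + 1 = 1.
  i=1: a_1=1, p_1 = 1*5 + 1 = 6, q_1 = 1*1 + 0 = 1.
  i=2: a_2=1, p_2 = 1*6 + 5 = 11, q_2 = 1*1 + 1 = 2.
  i=3: a_3=1, p_3 = 1*11 + 6 = 17, q_3 = 1*2 + 1 = 3.
  i=4: a_4=4, p_4 = 4*17 + 11 = 79, q_4 = 4*3 + 2 = 14.
q_4 = 14 > 12, so the last convergent with denominator <= 12 is p_3/q_3 = 17/3.
The closest fraction with denominator <= 12 is either p_3/q_3 or the intermediate fraction (k*p_3 + p_2)/(k*q_3 + q_2) with the largest k >= 1 whose denominator stays <= 12; these approach x as k grows, and every other convergent or intermediate fraction in range is farther away.
Largest k: floor((12 - q_2)/q_3) = floor((12 - 2)/3) = 3.
That gives (3*17 + 11)/(3*3 + 2) = 62/11.
Compare the errors: |x - 17/3| = |175*3 - 17*31|/(31*3) = 2/93, and |x - 62/11| = |175*11 - 62*31|/(31*11) = 3/341.
Cross-multiplying, 3*93 = 279 < 682 = 2*341, so 3/341 is smaller: the intermediate fraction 62/11 is closer to x than 17/3.

62/11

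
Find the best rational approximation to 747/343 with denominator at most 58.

98/45

Expand x = 747/343 as a continued fraction with the Euclidean algorithm:
  747 = 2*343 + 61, so a_0 = 2.
  343 = 5*61 + 38, so a_1 = 5.
  61 = 1*38 + 23, so a_2 = 1.
  38 = 1*23 + 15, so a_3 = 1.
  23 = 1*15 + 8, so a_4 = 1.
  15 = 1*8 + 7, so a_5 = 1.
  8 = 1*7 + 1, so a_6 = 1.
  7 = 7*1 + 0, so a_7 = 7.
so x = [2; 5, 1, 1, 1, 1, 1, 7].
Convergents (p_i = a_i*p_{i-1} + p_{i-2}, q_i = a_i*q_{i-1} + q_{i-2} with p_{-2}=0, p_{-1}=1, q_{-2}=1, q_{-1}=0), until the denominator exceeds 58:
  i=0: a_0=2, p_0 = 2*1 + 0 = 2, q_0 = 2*0 + 1 = 1.
  i=1: a_1=5, p_1 = 5*2 + 1 = 11, q_1 = 5*1 + 0 = 5.
  i=2: a_2=1, p_2 = 1*11 + 2 = 13, q_2 = 1*5 + 1 = 6.
  i=3: a_3=1, p_3 = 1*13 + 11 = 24, q_3 = 1*6 + 5 = 11.
  i=4: a_4=1, p_4 = 1*24 + 13 = 37, q_4 = 1*11 + 6 = 17.
  i=5: a_5=1, p_5 = 1*37 + 24 = 61, q_5 = 1*17 + 11 = 28.
  i=6: a_6=1, p_6 = 1*61 + 37 = 98, q_6 = 1*28 + 17 = 45.
  i=7: a_7=7, p_7 = 7*98 + 61 = 747, q_7 = 7*45 + 28 = 343.
q_7 = 343 > 58, so the last convergent with denominator <= 58 is p_6/q_6 = 98/45.
The closest fraction with denominator <= 58 is either p_6/q_6 or the intermediate fraction (k*p_6 + p_5)/(k*q_6 + q_5) with the largest k >= 1 whose denominator stays <= 58; these approach x as k grows, and every other convergent or intermediate fraction in range is farther away.
Largest k: floor((58 - q_5)/q_6) = floor((58 - 28)/45) = 0.
Since k = 0, no intermediate fraction beyond p_6/q_6 has denominator <= 58, so the convergent 98/45 is the closest (its error is |747*45 - 98*343|/(343*45) = 1/15435).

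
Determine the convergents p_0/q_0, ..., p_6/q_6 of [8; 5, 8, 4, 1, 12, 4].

Using the convergent recurrence p_i = a_i*p_{i-1} + p_{i-2}, q_i = a_i*q_{i-1} + q_{i-2} with p_{-2}=0, p_{-1}=1, q_{-2}=1, q_{-1}=0:
  i=0: a_0=8, p_0 = 8*1 + 0 = 8, q_0 = 8*0 + 1 = 1.
  i=1: a_1=5, p_1 = 5*8 + 1 = 41, q_1 = 5*1 + 0 = 5.
  i=2: a_2=8, p_2 = 8*41 + 8 = 336, q_2 = 8*5 + 1 = 41.
  i=3: a_3=4, p_3 = 4*336 + 41 = 1385, q_3 = 4*41 + 5 = 169.
  i=4: a_4=1, p_4 = 1*1385 + 336 = 1721, q_4 = 1*169 + 41 = 210.
  i=5: a_5=12, p_5 = 12*1721 + 1385 = 22037, q_5 = 12*210 + 169 = 2689.
  i=6: a_6=4, p_6 = 4*22037 + 1721 = 89869, q_6 = 4*2689 + 210 = 10966.

8/1, 41/5, 336/41, 1385/169, 1721/210, 22037/2689, 89869/10966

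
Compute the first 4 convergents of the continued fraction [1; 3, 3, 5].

1/1, 4/3, 13/10, 69/53

Using the convergent recurrence p_i = a_i*p_{i-1} + p_{i-2}, q_i = a_i*q_{i-1} + q_{i-2} with p_{-2}=0, p_{-1}=1, q_{-2}=1, q_{-1}=0:
  i=0: a_0=1, p_0 = 1*1 + 0 = 1, q_0 = 1*0 + 1 = 1.
  i=1: a_1=3, p_1 = 3*1 + 1 = 4, q_1 = 3*1 + 0 = 3.
  i=2: a_2=3, p_2 = 3*4 + 1 = 13, q_2 = 3*3 + 1 = 10.
  i=3: a_3=5, p_3 = 5*13 + 4 = 69, q_3 = 5*10 + 3 = 53.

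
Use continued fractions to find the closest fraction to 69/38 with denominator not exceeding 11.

Expand x = 69/38 as a continued fraction with the Euclidean algorithm:
  69 = 1*38 + 31, so a_0 = 1.
  38 = 1*31 + 7, so a_1 = 1.
  31 = 4*7 + 3, so a_2 = 4.
  7 = 2*3 + 1, so a_3 = 2.
  3 = 3*1 + 0, so a_4 = 3.
so x = [1; 1, 4, 2, 3].
Convergents (p_i = a_i*p_{i-1} + p_{i-2}, q_i = a_i*q_{i-1} + q_{i-2} with p_{-2}=0, p_{-1}=1, q_{-2}=1, q_{-1}=0), until the denominator exceeds 11:
  i=0: a_0=1, p_0 = 1*1 + 0 = 1, q_0 = 1*0 + 1 = 1.
  i=1: a_1=1, p_1 = 1*1 + 1 = 2, q_1 = 1*1 + 0 = 1.
  i=2: a_2=4, p_2 = 4*2 + 1 = 9, q_2 = 4*1 + 1 = 5.
  i=3: a_3=2, p_3 = 2*9 + 2 = 20, q_3 = 2*5 + 1 = 11.
  i=4: a_4=3, p_4 = 3*20 + 9 = 69, q_4 = 3*11 + 5 = 38.
q_4 = 38 > 11, so the last convergent with denominator <= 11 is p_3/q_3 = 20/11.
The closest fraction with denominator <= 11 is either p_3/q_3 or the intermediate fraction (k*p_3 + p_2)/(k*q_3 + q_2) with the largest k >= 1 whose denominator stays <= 11; these approach x as k grows, and every other convergent or intermediate fraction in range is farther away.
Largest k: floor((11 - q_2)/q_3) = floor((11 - 5)/11) = 0.
Since k = 0, no intermediate fraction beyond p_3/q_3 has denominator <= 11, so the convergent 20/11 is the closest (its error is |69*11 - 20*38|/(38*11) = 1/418).

20/11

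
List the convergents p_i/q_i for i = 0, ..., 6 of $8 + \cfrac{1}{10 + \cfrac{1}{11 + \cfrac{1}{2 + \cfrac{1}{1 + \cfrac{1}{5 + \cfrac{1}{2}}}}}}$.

8/1, 81/10, 899/111, 1879/232, 2778/343, 15769/1947, 34316/4237

Using the convergent recurrence p_i = a_i*p_{i-1} + p_{i-2}, q_i = a_i*q_{i-1} + q_{i-2} with p_{-2}=0, p_{-1}=1, q_{-2}=1, q_{-1}=0:
  i=0: a_0=8, p_0 = 8*1 + 0 = 8, q_0 = 8*0 + 1 = 1.
  i=1: a_1=10, p_1 = 10*8 + 1 = 81, q_1 = 10*1 + 0 = 10.
  i=2: a_2=11, p_2 = 11*81 + 8 = 899, q_2 = 11*10 + 1 = 111.
  i=3: a_3=2, p_3 = 2*899 + 81 = 1879, q_3 = 2*111 + 10 = 232.
  i=4: a_4=1, p_4 = 1*1879 + 899 = 2778, q_4 = 1*232 + 111 = 343.
  i=5: a_5=5, p_5 = 5*2778 + 1879 = 15769, q_5 = 5*343 + 232 = 1947.
  i=6: a_6=2, p_6 = 2*15769 + 2778 = 34316, q_6 = 2*1947 + 343 = 4237.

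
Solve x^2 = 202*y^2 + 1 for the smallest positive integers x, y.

First expand sqrt(202) as a continued fraction. With x_i = (sqrt(202) + m_i)/d_i and (m_0, d_0) = (0, 1): a_0 = floor(sqrt(202)) = 14, since 14^2 = 196 <= 202 < 225 = 15^2.
Iterate m_{i+1} = d_i*a_i - m_i, d_{i+1} = (202 - m_{i+1}^2)/d_i, a_{i+1} = floor((a_0 + m_{i+1})/d_{i+1}):
  m_1 = 1*14 - 0 = 14, d_1 = (202 - 14^2)/1 = 6/1 = 6, a_1 = floor((14 + 14)/6) = 4.
  m_2 = 6*4 - 14 = 10, d_2 = (202 - 10^2)/6 = 102/6 = 17, a_2 = floor((14 + 10)/17) = 1.
  m_3 = 17*1 - 10 = 7, d_3 = (202 - 7^2)/17 = 153/17 = 9, a_3 = floor((14 + 7)/9) = 2.
  m_4 = 9*2 - 7 = 11, d_4 = (202 - 11^2)/9 = 81/9 = 9, a_4 = floor((14 + 11)/9) = 2.
  m_5 = 9*2 - 11 = 7, d_5 = (202 - 7^2)/9 = 153/9 = 17, a_5 = floor((14 + 7)/17) = 1.
  m_6 = 17*1 - 7 = 10, d_6 = (202 - 10^2)/17 = 102/17 = 6, a_6 = floor((14 + 10)/6) = 4.
  m_7 = 6*4 - 10 = 14, d_7 = (202 - 14^2)/6 = 6/6 = 1, a_7 = floor((14 + 14)/1) = 28.
  m_8 = 1*28 - 14 = 14, d_8 = (202 - 14^2)/1 = 6/1 = 6: (m_8, d_8) = (m_1, d_1) = (14, 6), so from here the quotients repeat a_1, ..., a_7; the period length is 7.
So sqrt(202) = [14; (4, 1, 2, 2, 1, 4, 28)] with period length k = 7.
k is odd, so (p_{k-1}, q_{k-1}) only solves x^2 - 202y^2 = -1 and the fundamental solution of x^2 - 202y^2 = 1 is (p_{2k-1}, q_{2k-1}) = (p_13, q_13); compute convergents through index 13, running through the period twice.
Convergents (p_i = a_i*p_{i-1} + p_{i-2}, q_i = a_i*q_{i-1} + q_{i-2} with p_{-2}=0, p_{-1}=1, q_{-2}=1, q_{-1}=0):
  i=0: a_0=14, p_0 = 14*1 + 0 = 14, q_0 = 14*0 + 1 = 1.
  i=1: a_1=4, p_1 = 4*14 + 1 = 57, q_1 = 4*1 + 0 = 4.
  i=2: a_2=1, p_2 = 1*57 + 14 = 71, q_2 = 1*4 + 1 = 5.
  i=3: a_3=2, p_3 = 2*71 + 57 = 199, q_3 = 2*5 + 4 = 14.
  i=4: a_4=2, p_4 = 2*199 + 71 = 469, q_4 = 2*14 + 5 = 33.
  i=5: a_5=1, p_5 = 1*469 + 199 = 668, q_5 = 1*33 + 14 = 47.
  i=6: a_6=4, p_6 = 4*668 + 469 = 3141, q_6 = 4*47 + 33 = 221.
  i=7: a_7=28, p_7 = 28*3141 + 668 = 88616, q_7 = 28*221 + 47 = 6235.
  i=8: a_8=4, p_8 = 4*88616 + 3141 = 357605, q_8 = 4*6235 + 221 = 25161.
  i=9: a_9=1, p_9 = 1*357605 + 88616 = 446221, q_9 = 1*25161 + 6235 = 31396.
  i=10: a_10=2, p_10 = 2*446221 + 357605 = 1250047, q_10 = 2*31396 + 25161 = 87953.
  i=11: a_11=2, p_11 = 2*1250047 + 446221 = 2946315, q_11 = 2*87953 + 31396 = 207302.
  i=12: a_12=1, p_12 = 1*2946315 + 1250047 = 4196362, q_12 = 1*207302 + 87953 = 295255.
  i=13: a_13=4, p_13 = 4*4196362 + 2946315 = 19731763, q_13 = 4*295255 + 207302 = 1388322.
Indeed p_6^2 - 202*q_6^2 = 9865881 - 9865882 = -1, not +1.
Check: 19731763^2 - 202*1388322^2 = 389342471088169 - 389342471088168 = 1, so (x, y) = (19731763, 1388322) solves the equation, and by the theorem it is the least positive solution.

(x, y) = (19731763, 1388322)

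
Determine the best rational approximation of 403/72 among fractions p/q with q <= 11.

28/5

Expand x = 403/72 as a continued fraction with the Euclidean algorithm:
  403 = 5*72 + 43, so a_0 = 5.
  72 = 1*43 + 29, so a_1 = 1.
  43 = 1*29 + 14, so a_2 = 1.
  29 = 2*14 + 1, so a_3 = 2.
  14 = 14*1 + 0, so a_4 = 14.
so x = [5; 1, 1, 2, 14].
Convergents (p_i = a_i*p_{i-1} + p_{i-2}, q_i = a_i*q_{i-1} + q_{i-2} with p_{-2}=0, p_{-1}=1, q_{-2}=1, q_{-1}=0), until the denominator exceeds 11:
  i=0: a_0=5, p_0 = 5*1 + 0 = 5, q_0 = 5*0 + 1 = 1.
  i=1: a_1=1, p_1 = 1*5 + 1 = 6, q_1 = 1*1 + 0 = 1.
  i=2: a_2=1, p_2 = 1*6 + 5 = 11, q_2 = 1*1 + 1 = 2.
  i=3: a_3=2, p_3 = 2*11 + 6 = 28, q_3 = 2*2 + 1 = 5.
  i=4: a_4=14, p_4 = 14*28 + 11 = 403, q_4 = 14*5 + 2 = 72.
q_4 = 72 > 11, so the last convergent with denominator <= 11 is p_3/q_3 = 28/5.
The closest fraction with denominator <= 11 is either p_3/q_3 or the intermediate fraction (k*p_3 + p_2)/(k*q_3 + q_2) with the largest k >= 1 whose denominator stays <= 11; these approach x as k grows, and every other convergent or intermediate fraction in range is farther away.
Largest k: floor((11 - q_2)/q_3) = floor((11 - 2)/5) = 1.
That gives (1*28 + 11)/(1*5 + 2) = 39/7.
Compare the errors: |x - 28/5| = |403*5 - 28*72|/(72*5) = 1/360, and |x - 39/7| = |403*7 - 39*72|/(72*7) = 13/504.
Cross-multiplying, 1*504 = 504 < 4680 = 13*360, so 1/360 is smaller: the convergent 28/5 is closer to x than 39/7.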